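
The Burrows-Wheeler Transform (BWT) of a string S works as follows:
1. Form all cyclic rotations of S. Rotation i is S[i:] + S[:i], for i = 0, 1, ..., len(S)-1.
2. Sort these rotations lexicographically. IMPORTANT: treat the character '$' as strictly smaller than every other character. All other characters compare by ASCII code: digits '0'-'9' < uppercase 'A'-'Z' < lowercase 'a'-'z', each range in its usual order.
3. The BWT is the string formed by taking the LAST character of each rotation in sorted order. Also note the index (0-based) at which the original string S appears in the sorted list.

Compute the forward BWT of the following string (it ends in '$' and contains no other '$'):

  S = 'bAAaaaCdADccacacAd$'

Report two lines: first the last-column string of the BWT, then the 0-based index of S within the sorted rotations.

Answer: dbdAcaAaaAcc$aacDAC
12

Derivation:
All 19 rotations (rotation i = S[i:]+S[:i]):
  rot[0] = bAAaaaCdADccacacAd$
  rot[1] = AAaaaCdADccacacAd$b
  rot[2] = AaaaCdADccacacAd$bA
  rot[3] = aaaCdADccacacAd$bAA
  rot[4] = aaCdADccacacAd$bAAa
  rot[5] = aCdADccacacAd$bAAaa
  rot[6] = CdADccacacAd$bAAaaa
  rot[7] = dADccacacAd$bAAaaaC
  rot[8] = ADccacacAd$bAAaaaCd
  rot[9] = DccacacAd$bAAaaaCdA
  rot[10] = ccacacAd$bAAaaaCdAD
  rot[11] = cacacAd$bAAaaaCdADc
  rot[12] = acacAd$bAAaaaCdADcc
  rot[13] = cacAd$bAAaaaCdADcca
  rot[14] = acAd$bAAaaaCdADccac
  rot[15] = cAd$bAAaaaCdADccaca
  rot[16] = Ad$bAAaaaCdADccacac
  rot[17] = d$bAAaaaCdADccacacA
  rot[18] = $bAAaaaCdADccacacAd
Sorted (with $ < everything):
  sorted[0] = $bAAaaaCdADccacacAd  (last char: 'd')
  sorted[1] = AAaaaCdADccacacAd$b  (last char: 'b')
  sorted[2] = ADccacacAd$bAAaaaCd  (last char: 'd')
  sorted[3] = AaaaCdADccacacAd$bA  (last char: 'A')
  sorted[4] = Ad$bAAaaaCdADccacac  (last char: 'c')
  sorted[5] = CdADccacacAd$bAAaaa  (last char: 'a')
  sorted[6] = DccacacAd$bAAaaaCdA  (last char: 'A')
  sorted[7] = aCdADccacacAd$bAAaa  (last char: 'a')
  sorted[8] = aaCdADccacacAd$bAAa  (last char: 'a')
  sorted[9] = aaaCdADccacacAd$bAA  (last char: 'A')
  sorted[10] = acAd$bAAaaaCdADccac  (last char: 'c')
  sorted[11] = acacAd$bAAaaaCdADcc  (last char: 'c')
  sorted[12] = bAAaaaCdADccacacAd$  (last char: '$')
  sorted[13] = cAd$bAAaaaCdADccaca  (last char: 'a')
  sorted[14] = cacAd$bAAaaaCdADcca  (last char: 'a')
  sorted[15] = cacacAd$bAAaaaCdADc  (last char: 'c')
  sorted[16] = ccacacAd$bAAaaaCdAD  (last char: 'D')
  sorted[17] = d$bAAaaaCdADccacacA  (last char: 'A')
  sorted[18] = dADccacacAd$bAAaaaC  (last char: 'C')
Last column: dbdAcaAaaAcc$aacDAC
Original string S is at sorted index 12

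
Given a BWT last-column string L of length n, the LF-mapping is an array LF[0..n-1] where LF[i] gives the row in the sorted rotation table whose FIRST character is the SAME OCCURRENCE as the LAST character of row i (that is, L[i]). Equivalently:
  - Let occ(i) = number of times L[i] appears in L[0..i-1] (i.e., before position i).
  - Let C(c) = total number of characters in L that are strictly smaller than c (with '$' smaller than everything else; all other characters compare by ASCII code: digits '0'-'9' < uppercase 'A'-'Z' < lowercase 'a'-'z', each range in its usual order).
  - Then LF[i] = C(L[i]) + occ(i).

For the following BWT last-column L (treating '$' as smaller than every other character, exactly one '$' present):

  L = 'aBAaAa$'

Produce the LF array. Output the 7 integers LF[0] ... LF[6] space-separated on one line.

Char counts: '$':1, 'A':2, 'B':1, 'a':3
C (first-col start): C('$')=0, C('A')=1, C('B')=3, C('a')=4
L[0]='a': occ=0, LF[0]=C('a')+0=4+0=4
L[1]='B': occ=0, LF[1]=C('B')+0=3+0=3
L[2]='A': occ=0, LF[2]=C('A')+0=1+0=1
L[3]='a': occ=1, LF[3]=C('a')+1=4+1=5
L[4]='A': occ=1, LF[4]=C('A')+1=1+1=2
L[5]='a': occ=2, LF[5]=C('a')+2=4+2=6
L[6]='$': occ=0, LF[6]=C('$')+0=0+0=0

Answer: 4 3 1 5 2 6 0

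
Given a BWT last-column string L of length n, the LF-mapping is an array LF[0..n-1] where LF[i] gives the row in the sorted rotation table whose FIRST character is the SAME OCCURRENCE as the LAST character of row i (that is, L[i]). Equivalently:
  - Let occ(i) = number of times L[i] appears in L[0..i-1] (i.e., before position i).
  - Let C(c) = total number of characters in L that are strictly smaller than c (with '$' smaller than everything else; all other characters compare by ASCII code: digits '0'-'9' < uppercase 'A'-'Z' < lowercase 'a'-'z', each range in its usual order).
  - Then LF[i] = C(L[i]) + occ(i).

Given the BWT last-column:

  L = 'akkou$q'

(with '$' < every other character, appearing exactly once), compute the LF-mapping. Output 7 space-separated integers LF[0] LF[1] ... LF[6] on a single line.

Answer: 1 2 3 4 6 0 5

Derivation:
Char counts: '$':1, 'a':1, 'k':2, 'o':1, 'q':1, 'u':1
C (first-col start): C('$')=0, C('a')=1, C('k')=2, C('o')=4, C('q')=5, C('u')=6
L[0]='a': occ=0, LF[0]=C('a')+0=1+0=1
L[1]='k': occ=0, LF[1]=C('k')+0=2+0=2
L[2]='k': occ=1, LF[2]=C('k')+1=2+1=3
L[3]='o': occ=0, LF[3]=C('o')+0=4+0=4
L[4]='u': occ=0, LF[4]=C('u')+0=6+0=6
L[5]='$': occ=0, LF[5]=C('$')+0=0+0=0
L[6]='q': occ=0, LF[6]=C('q')+0=5+0=5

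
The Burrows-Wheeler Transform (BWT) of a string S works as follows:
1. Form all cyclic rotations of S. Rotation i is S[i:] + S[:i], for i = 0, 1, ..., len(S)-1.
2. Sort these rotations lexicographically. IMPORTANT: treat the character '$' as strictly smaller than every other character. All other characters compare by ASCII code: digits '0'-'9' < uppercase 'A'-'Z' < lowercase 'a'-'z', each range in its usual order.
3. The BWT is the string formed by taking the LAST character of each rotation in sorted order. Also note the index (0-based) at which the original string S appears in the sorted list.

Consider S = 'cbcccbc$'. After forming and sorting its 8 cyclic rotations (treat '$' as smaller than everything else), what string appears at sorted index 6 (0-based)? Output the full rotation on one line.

Answer: ccbc$cbc

Derivation:
All 8 rotations (rotation i = S[i:]+S[:i]):
  rot[0] = cbcccbc$
  rot[1] = bcccbc$c
  rot[2] = cccbc$cb
  rot[3] = ccbc$cbc
  rot[4] = cbc$cbcc
  rot[5] = bc$cbccc
  rot[6] = c$cbcccb
  rot[7] = $cbcccbc
Sorted (with $ < everything):
  sorted[0] = $cbcccbc
  sorted[1] = bc$cbccc
  sorted[2] = bcccbc$c
  sorted[3] = c$cbcccb
  sorted[4] = cbc$cbcc
  sorted[5] = cbcccbc$
  sorted[6] = ccbc$cbc
  sorted[7] = cccbc$cb
sorted[6] = ccbc$cbc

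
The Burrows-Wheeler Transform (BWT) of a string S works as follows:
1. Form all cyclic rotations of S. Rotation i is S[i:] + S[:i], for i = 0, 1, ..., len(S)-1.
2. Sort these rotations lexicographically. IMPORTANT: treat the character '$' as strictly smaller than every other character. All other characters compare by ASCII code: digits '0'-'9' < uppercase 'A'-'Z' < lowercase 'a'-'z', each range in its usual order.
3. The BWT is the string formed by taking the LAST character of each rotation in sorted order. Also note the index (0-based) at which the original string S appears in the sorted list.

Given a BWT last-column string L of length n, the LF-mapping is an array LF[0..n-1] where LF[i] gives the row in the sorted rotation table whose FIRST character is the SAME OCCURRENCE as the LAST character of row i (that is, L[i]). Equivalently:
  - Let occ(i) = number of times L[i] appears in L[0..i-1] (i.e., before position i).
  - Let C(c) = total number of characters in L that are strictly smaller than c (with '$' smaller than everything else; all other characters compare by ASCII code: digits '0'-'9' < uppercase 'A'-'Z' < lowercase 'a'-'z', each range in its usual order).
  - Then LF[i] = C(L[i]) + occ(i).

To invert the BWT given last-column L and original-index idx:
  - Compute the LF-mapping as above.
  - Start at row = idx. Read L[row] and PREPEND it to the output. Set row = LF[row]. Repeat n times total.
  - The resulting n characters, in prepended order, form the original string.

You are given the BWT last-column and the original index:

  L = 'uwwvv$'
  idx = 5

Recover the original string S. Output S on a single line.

Answer: wvvwu$

Derivation:
LF mapping: 1 4 5 2 3 0
Walk LF starting at row 5, prepending L[row]:
  step 1: row=5, L[5]='$', prepend. Next row=LF[5]=0
  step 2: row=0, L[0]='u', prepend. Next row=LF[0]=1
  step 3: row=1, L[1]='w', prepend. Next row=LF[1]=4
  step 4: row=4, L[4]='v', prepend. Next row=LF[4]=3
  step 5: row=3, L[3]='v', prepend. Next row=LF[3]=2
  step 6: row=2, L[2]='w', prepend. Next row=LF[2]=5
Reversed output: wvvwu$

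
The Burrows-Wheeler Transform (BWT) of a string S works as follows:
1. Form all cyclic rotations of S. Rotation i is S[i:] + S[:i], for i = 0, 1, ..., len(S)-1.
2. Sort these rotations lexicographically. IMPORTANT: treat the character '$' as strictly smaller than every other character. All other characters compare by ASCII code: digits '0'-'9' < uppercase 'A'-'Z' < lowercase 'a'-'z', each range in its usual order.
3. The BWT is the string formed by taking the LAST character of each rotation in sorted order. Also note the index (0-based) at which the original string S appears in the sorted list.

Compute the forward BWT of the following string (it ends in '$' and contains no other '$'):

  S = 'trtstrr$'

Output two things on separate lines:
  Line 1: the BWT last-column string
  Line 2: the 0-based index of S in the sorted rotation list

Answer: rrttts$r
6

Derivation:
All 8 rotations (rotation i = S[i:]+S[:i]):
  rot[0] = trtstrr$
  rot[1] = rtstrr$t
  rot[2] = tstrr$tr
  rot[3] = strr$trt
  rot[4] = trr$trts
  rot[5] = rr$trtst
  rot[6] = r$trtstr
  rot[7] = $trtstrr
Sorted (with $ < everything):
  sorted[0] = $trtstrr  (last char: 'r')
  sorted[1] = r$trtstr  (last char: 'r')
  sorted[2] = rr$trtst  (last char: 't')
  sorted[3] = rtstrr$t  (last char: 't')
  sorted[4] = strr$trt  (last char: 't')
  sorted[5] = trr$trts  (last char: 's')
  sorted[6] = trtstrr$  (last char: '$')
  sorted[7] = tstrr$tr  (last char: 'r')
Last column: rrttts$r
Original string S is at sorted index 6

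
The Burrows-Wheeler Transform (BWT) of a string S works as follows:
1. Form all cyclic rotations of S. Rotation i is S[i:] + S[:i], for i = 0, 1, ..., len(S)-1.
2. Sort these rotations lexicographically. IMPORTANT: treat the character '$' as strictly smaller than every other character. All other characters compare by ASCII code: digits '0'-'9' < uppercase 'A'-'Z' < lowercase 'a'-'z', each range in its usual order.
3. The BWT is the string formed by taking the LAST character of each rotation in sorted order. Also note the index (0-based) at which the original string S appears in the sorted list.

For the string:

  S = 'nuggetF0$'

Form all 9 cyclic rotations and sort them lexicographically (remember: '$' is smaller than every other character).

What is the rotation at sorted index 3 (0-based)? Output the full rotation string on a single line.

Answer: etF0$nugg

Derivation:
All 9 rotations (rotation i = S[i:]+S[:i]):
  rot[0] = nuggetF0$
  rot[1] = uggetF0$n
  rot[2] = ggetF0$nu
  rot[3] = getF0$nug
  rot[4] = etF0$nugg
  rot[5] = tF0$nugge
  rot[6] = F0$nugget
  rot[7] = 0$nuggetF
  rot[8] = $nuggetF0
Sorted (with $ < everything):
  sorted[0] = $nuggetF0
  sorted[1] = 0$nuggetF
  sorted[2] = F0$nugget
  sorted[3] = etF0$nugg
  sorted[4] = getF0$nug
  sorted[5] = ggetF0$nu
  sorted[6] = nuggetF0$
  sorted[7] = tF0$nugge
  sorted[8] = uggetF0$n
sorted[3] = etF0$nugg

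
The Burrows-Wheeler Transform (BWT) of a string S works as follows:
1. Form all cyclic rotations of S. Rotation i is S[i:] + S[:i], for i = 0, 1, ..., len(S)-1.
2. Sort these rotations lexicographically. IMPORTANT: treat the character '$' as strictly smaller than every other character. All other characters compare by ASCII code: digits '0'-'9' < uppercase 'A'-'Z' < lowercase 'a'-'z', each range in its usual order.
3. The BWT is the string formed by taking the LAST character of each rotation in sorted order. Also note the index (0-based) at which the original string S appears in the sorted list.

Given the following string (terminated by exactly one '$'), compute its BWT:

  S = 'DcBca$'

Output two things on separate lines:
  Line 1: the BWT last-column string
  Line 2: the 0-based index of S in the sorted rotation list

Answer: ac$cDB
2

Derivation:
All 6 rotations (rotation i = S[i:]+S[:i]):
  rot[0] = DcBca$
  rot[1] = cBca$D
  rot[2] = Bca$Dc
  rot[3] = ca$DcB
  rot[4] = a$DcBc
  rot[5] = $DcBca
Sorted (with $ < everything):
  sorted[0] = $DcBca  (last char: 'a')
  sorted[1] = Bca$Dc  (last char: 'c')
  sorted[2] = DcBca$  (last char: '$')
  sorted[3] = a$DcBc  (last char: 'c')
  sorted[4] = cBca$D  (last char: 'D')
  sorted[5] = ca$DcB  (last char: 'B')
Last column: ac$cDB
Original string S is at sorted index 2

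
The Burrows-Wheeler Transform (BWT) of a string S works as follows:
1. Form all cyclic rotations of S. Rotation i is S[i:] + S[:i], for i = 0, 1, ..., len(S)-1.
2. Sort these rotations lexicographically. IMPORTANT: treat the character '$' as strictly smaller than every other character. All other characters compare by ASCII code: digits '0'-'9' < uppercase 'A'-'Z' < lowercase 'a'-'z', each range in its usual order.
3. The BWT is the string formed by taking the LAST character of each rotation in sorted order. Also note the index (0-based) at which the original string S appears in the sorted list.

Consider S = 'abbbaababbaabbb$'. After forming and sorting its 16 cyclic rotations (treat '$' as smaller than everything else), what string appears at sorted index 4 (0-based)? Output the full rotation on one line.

Answer: abbaabbb$abbbaab

Derivation:
All 16 rotations (rotation i = S[i:]+S[:i]):
  rot[0] = abbbaababbaabbb$
  rot[1] = bbbaababbaabbb$a
  rot[2] = bbaababbaabbb$ab
  rot[3] = baababbaabbb$abb
  rot[4] = aababbaabbb$abbb
  rot[5] = ababbaabbb$abbba
  rot[6] = babbaabbb$abbbaa
  rot[7] = abbaabbb$abbbaab
  rot[8] = bbaabbb$abbbaaba
  rot[9] = baabbb$abbbaabab
  rot[10] = aabbb$abbbaababb
  rot[11] = abbb$abbbaababba
  rot[12] = bbb$abbbaababbaa
  rot[13] = bb$abbbaababbaab
  rot[14] = b$abbbaababbaabb
  rot[15] = $abbbaababbaabbb
Sorted (with $ < everything):
  sorted[0] = $abbbaababbaabbb
  sorted[1] = aababbaabbb$abbb
  sorted[2] = aabbb$abbbaababb
  sorted[3] = ababbaabbb$abbba
  sorted[4] = abbaabbb$abbbaab
  sorted[5] = abbb$abbbaababba
  sorted[6] = abbbaababbaabbb$
  sorted[7] = b$abbbaababbaabb
  sorted[8] = baababbaabbb$abb
  sorted[9] = baabbb$abbbaabab
  sorted[10] = babbaabbb$abbbaa
  sorted[11] = bb$abbbaababbaab
  sorted[12] = bbaababbaabbb$ab
  sorted[13] = bbaabbb$abbbaaba
  sorted[14] = bbb$abbbaababbaa
  sorted[15] = bbbaababbaabbb$a
sorted[4] = abbaabbb$abbbaab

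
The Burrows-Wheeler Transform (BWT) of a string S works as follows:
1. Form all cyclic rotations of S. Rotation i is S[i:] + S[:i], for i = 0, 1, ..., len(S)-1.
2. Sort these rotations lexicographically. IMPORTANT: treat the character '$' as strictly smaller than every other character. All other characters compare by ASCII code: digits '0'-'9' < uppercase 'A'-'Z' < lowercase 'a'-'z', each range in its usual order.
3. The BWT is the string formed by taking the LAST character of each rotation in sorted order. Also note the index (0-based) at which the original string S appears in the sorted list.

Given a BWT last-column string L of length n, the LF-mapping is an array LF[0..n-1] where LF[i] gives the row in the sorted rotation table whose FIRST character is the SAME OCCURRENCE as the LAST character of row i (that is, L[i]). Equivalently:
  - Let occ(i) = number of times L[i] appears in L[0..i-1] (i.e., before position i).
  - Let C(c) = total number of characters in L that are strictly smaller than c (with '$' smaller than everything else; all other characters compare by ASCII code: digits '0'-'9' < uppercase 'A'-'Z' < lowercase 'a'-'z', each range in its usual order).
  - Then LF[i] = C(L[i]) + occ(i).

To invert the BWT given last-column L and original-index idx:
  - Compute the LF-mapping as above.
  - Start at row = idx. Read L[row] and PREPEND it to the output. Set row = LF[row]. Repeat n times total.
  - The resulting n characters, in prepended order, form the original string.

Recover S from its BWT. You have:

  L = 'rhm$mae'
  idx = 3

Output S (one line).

Answer: hammer$

Derivation:
LF mapping: 6 3 4 0 5 1 2
Walk LF starting at row 3, prepending L[row]:
  step 1: row=3, L[3]='$', prepend. Next row=LF[3]=0
  step 2: row=0, L[0]='r', prepend. Next row=LF[0]=6
  step 3: row=6, L[6]='e', prepend. Next row=LF[6]=2
  step 4: row=2, L[2]='m', prepend. Next row=LF[2]=4
  step 5: row=4, L[4]='m', prepend. Next row=LF[4]=5
  step 6: row=5, L[5]='a', prepend. Next row=LF[5]=1
  step 7: row=1, L[1]='h', prepend. Next row=LF[1]=3
Reversed output: hammer$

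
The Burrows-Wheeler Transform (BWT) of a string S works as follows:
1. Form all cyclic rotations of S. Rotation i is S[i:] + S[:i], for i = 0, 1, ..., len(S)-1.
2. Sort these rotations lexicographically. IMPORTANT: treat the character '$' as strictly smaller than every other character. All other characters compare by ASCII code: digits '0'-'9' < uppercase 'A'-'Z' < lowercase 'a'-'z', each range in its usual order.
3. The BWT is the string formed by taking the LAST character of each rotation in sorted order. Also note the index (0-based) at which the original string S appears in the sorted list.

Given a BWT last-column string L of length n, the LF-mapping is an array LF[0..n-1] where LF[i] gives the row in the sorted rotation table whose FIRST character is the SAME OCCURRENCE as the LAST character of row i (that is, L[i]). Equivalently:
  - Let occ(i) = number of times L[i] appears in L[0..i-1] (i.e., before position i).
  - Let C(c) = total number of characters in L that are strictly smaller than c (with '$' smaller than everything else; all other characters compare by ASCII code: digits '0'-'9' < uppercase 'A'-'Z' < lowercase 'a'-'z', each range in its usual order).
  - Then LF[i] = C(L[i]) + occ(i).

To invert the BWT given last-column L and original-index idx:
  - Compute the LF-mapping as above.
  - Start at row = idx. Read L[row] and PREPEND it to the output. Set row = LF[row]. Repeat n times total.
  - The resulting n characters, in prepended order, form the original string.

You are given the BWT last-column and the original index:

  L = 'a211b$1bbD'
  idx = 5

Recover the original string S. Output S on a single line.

Answer: Dbbb2111a$

Derivation:
LF mapping: 6 4 1 2 7 0 3 8 9 5
Walk LF starting at row 5, prepending L[row]:
  step 1: row=5, L[5]='$', prepend. Next row=LF[5]=0
  step 2: row=0, L[0]='a', prepend. Next row=LF[0]=6
  step 3: row=6, L[6]='1', prepend. Next row=LF[6]=3
  step 4: row=3, L[3]='1', prepend. Next row=LF[3]=2
  step 5: row=2, L[2]='1', prepend. Next row=LF[2]=1
  step 6: row=1, L[1]='2', prepend. Next row=LF[1]=4
  step 7: row=4, L[4]='b', prepend. Next row=LF[4]=7
  step 8: row=7, L[7]='b', prepend. Next row=LF[7]=8
  step 9: row=8, L[8]='b', prepend. Next row=LF[8]=9
  step 10: row=9, L[9]='D', prepend. Next row=LF[9]=5
Reversed output: Dbbb2111a$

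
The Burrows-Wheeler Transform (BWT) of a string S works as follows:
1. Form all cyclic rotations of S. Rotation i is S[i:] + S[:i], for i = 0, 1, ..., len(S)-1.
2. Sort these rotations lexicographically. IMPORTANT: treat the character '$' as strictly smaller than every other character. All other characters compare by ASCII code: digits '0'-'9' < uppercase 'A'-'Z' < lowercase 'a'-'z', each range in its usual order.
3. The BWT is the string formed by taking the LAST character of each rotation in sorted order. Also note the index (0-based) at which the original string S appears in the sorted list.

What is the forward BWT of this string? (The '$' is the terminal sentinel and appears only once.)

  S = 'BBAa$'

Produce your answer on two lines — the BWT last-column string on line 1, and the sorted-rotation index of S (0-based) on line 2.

Answer: aBB$A
3

Derivation:
All 5 rotations (rotation i = S[i:]+S[:i]):
  rot[0] = BBAa$
  rot[1] = BAa$B
  rot[2] = Aa$BB
  rot[3] = a$BBA
  rot[4] = $BBAa
Sorted (with $ < everything):
  sorted[0] = $BBAa  (last char: 'a')
  sorted[1] = Aa$BB  (last char: 'B')
  sorted[2] = BAa$B  (last char: 'B')
  sorted[3] = BBAa$  (last char: '$')
  sorted[4] = a$BBA  (last char: 'A')
Last column: aBB$A
Original string S is at sorted index 3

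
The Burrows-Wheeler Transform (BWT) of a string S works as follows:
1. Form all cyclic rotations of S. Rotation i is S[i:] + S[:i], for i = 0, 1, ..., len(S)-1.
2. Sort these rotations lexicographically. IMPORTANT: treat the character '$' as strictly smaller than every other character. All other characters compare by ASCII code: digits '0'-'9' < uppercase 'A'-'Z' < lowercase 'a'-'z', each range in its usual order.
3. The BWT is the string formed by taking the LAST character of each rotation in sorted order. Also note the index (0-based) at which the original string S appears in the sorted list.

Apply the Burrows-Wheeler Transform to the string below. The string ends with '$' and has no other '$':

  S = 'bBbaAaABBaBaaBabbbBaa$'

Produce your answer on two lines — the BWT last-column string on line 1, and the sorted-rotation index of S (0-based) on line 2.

Answer: aaaABbaabaAbBaBBBb$Bba
18

Derivation:
All 22 rotations (rotation i = S[i:]+S[:i]):
  rot[0] = bBbaAaABBaBaaBabbbBaa$
  rot[1] = BbaAaABBaBaaBabbbBaa$b
  rot[2] = baAaABBaBaaBabbbBaa$bB
  rot[3] = aAaABBaBaaBabbbBaa$bBb
  rot[4] = AaABBaBaaBabbbBaa$bBba
  rot[5] = aABBaBaaBabbbBaa$bBbaA
  rot[6] = ABBaBaaBabbbBaa$bBbaAa
  rot[7] = BBaBaaBabbbBaa$bBbaAaA
  rot[8] = BaBaaBabbbBaa$bBbaAaAB
  rot[9] = aBaaBabbbBaa$bBbaAaABB
  rot[10] = BaaBabbbBaa$bBbaAaABBa
  rot[11] = aaBabbbBaa$bBbaAaABBaB
  rot[12] = aBabbbBaa$bBbaAaABBaBa
  rot[13] = BabbbBaa$bBbaAaABBaBaa
  rot[14] = abbbBaa$bBbaAaABBaBaaB
  rot[15] = bbbBaa$bBbaAaABBaBaaBa
  rot[16] = bbBaa$bBbaAaABBaBaaBab
  rot[17] = bBaa$bBbaAaABBaBaaBabb
  rot[18] = Baa$bBbaAaABBaBaaBabbb
  rot[19] = aa$bBbaAaABBaBaaBabbbB
  rot[20] = a$bBbaAaABBaBaaBabbbBa
  rot[21] = $bBbaAaABBaBaaBabbbBaa
Sorted (with $ < everything):
  sorted[0] = $bBbaAaABBaBaaBabbbBaa  (last char: 'a')
  sorted[1] = ABBaBaaBabbbBaa$bBbaAa  (last char: 'a')
  sorted[2] = AaABBaBaaBabbbBaa$bBba  (last char: 'a')
  sorted[3] = BBaBaaBabbbBaa$bBbaAaA  (last char: 'A')
  sorted[4] = BaBaaBabbbBaa$bBbaAaAB  (last char: 'B')
  sorted[5] = Baa$bBbaAaABBaBaaBabbb  (last char: 'b')
  sorted[6] = BaaBabbbBaa$bBbaAaABBa  (last char: 'a')
  sorted[7] = BabbbBaa$bBbaAaABBaBaa  (last char: 'a')
  sorted[8] = BbaAaABBaBaaBabbbBaa$b  (last char: 'b')
  sorted[9] = a$bBbaAaABBaBaaBabbbBa  (last char: 'a')
  sorted[10] = aABBaBaaBabbbBaa$bBbaA  (last char: 'A')
  sorted[11] = aAaABBaBaaBabbbBaa$bBb  (last char: 'b')
  sorted[12] = aBaaBabbbBaa$bBbaAaABB  (last char: 'B')
  sorted[13] = aBabbbBaa$bBbaAaABBaBa  (last char: 'a')
  sorted[14] = aa$bBbaAaABBaBaaBabbbB  (last char: 'B')
  sorted[15] = aaBabbbBaa$bBbaAaABBaB  (last char: 'B')
  sorted[16] = abbbBaa$bBbaAaABBaBaaB  (last char: 'B')
  sorted[17] = bBaa$bBbaAaABBaBaaBabb  (last char: 'b')
  sorted[18] = bBbaAaABBaBaaBabbbBaa$  (last char: '$')
  sorted[19] = baAaABBaBaaBabbbBaa$bB  (last char: 'B')
  sorted[20] = bbBaa$bBbaAaABBaBaaBab  (last char: 'b')
  sorted[21] = bbbBaa$bBbaAaABBaBaaBa  (last char: 'a')
Last column: aaaABbaabaAbBaBBBb$Bba
Original string S is at sorted index 18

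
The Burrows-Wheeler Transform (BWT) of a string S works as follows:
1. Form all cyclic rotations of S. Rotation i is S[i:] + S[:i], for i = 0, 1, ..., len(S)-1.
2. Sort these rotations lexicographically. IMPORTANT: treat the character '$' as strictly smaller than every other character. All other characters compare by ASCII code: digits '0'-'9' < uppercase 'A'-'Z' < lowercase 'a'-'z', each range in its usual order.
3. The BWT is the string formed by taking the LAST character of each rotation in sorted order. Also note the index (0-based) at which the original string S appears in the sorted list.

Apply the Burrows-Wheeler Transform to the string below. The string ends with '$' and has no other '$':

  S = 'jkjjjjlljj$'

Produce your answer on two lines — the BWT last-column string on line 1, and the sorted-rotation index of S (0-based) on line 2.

Answer: jjlkjj$jjlj
6

Derivation:
All 11 rotations (rotation i = S[i:]+S[:i]):
  rot[0] = jkjjjjlljj$
  rot[1] = kjjjjlljj$j
  rot[2] = jjjjlljj$jk
  rot[3] = jjjlljj$jkj
  rot[4] = jjlljj$jkjj
  rot[5] = jlljj$jkjjj
  rot[6] = lljj$jkjjjj
  rot[7] = ljj$jkjjjjl
  rot[8] = jj$jkjjjjll
  rot[9] = j$jkjjjjllj
  rot[10] = $jkjjjjlljj
Sorted (with $ < everything):
  sorted[0] = $jkjjjjlljj  (last char: 'j')
  sorted[1] = j$jkjjjjllj  (last char: 'j')
  sorted[2] = jj$jkjjjjll  (last char: 'l')
  sorted[3] = jjjjlljj$jk  (last char: 'k')
  sorted[4] = jjjlljj$jkj  (last char: 'j')
  sorted[5] = jjlljj$jkjj  (last char: 'j')
  sorted[6] = jkjjjjlljj$  (last char: '$')
  sorted[7] = jlljj$jkjjj  (last char: 'j')
  sorted[8] = kjjjjlljj$j  (last char: 'j')
  sorted[9] = ljj$jkjjjjl  (last char: 'l')
  sorted[10] = lljj$jkjjjj  (last char: 'j')
Last column: jjlkjj$jjlj
Original string S is at sorted index 6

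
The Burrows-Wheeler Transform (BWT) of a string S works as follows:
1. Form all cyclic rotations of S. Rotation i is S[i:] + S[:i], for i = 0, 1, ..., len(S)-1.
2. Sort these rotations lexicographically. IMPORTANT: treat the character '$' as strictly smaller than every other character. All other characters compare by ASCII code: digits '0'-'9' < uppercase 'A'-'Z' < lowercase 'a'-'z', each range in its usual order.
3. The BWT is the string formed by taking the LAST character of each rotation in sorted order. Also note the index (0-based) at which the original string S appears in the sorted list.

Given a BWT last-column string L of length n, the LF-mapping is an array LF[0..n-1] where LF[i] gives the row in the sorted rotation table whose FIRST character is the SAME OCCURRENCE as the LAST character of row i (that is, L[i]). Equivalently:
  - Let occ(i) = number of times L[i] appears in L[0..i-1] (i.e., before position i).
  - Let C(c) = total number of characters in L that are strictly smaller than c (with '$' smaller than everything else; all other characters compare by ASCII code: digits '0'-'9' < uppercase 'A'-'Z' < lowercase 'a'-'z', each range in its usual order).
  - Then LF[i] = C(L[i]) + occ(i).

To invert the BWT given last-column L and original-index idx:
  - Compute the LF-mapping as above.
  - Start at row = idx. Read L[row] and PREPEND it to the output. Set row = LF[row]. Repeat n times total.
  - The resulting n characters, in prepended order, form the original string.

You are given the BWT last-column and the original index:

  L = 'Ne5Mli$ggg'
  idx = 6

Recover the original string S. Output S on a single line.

LF mapping: 3 4 1 2 9 8 0 5 6 7
Walk LF starting at row 6, prepending L[row]:
  step 1: row=6, L[6]='$', prepend. Next row=LF[6]=0
  step 2: row=0, L[0]='N', prepend. Next row=LF[0]=3
  step 3: row=3, L[3]='M', prepend. Next row=LF[3]=2
  step 4: row=2, L[2]='5', prepend. Next row=LF[2]=1
  step 5: row=1, L[1]='e', prepend. Next row=LF[1]=4
  step 6: row=4, L[4]='l', prepend. Next row=LF[4]=9
  step 7: row=9, L[9]='g', prepend. Next row=LF[9]=7
  step 8: row=7, L[7]='g', prepend. Next row=LF[7]=5
  step 9: row=5, L[5]='i', prepend. Next row=LF[5]=8
  step 10: row=8, L[8]='g', prepend. Next row=LF[8]=6
Reversed output: giggle5MN$

Answer: giggle5MN$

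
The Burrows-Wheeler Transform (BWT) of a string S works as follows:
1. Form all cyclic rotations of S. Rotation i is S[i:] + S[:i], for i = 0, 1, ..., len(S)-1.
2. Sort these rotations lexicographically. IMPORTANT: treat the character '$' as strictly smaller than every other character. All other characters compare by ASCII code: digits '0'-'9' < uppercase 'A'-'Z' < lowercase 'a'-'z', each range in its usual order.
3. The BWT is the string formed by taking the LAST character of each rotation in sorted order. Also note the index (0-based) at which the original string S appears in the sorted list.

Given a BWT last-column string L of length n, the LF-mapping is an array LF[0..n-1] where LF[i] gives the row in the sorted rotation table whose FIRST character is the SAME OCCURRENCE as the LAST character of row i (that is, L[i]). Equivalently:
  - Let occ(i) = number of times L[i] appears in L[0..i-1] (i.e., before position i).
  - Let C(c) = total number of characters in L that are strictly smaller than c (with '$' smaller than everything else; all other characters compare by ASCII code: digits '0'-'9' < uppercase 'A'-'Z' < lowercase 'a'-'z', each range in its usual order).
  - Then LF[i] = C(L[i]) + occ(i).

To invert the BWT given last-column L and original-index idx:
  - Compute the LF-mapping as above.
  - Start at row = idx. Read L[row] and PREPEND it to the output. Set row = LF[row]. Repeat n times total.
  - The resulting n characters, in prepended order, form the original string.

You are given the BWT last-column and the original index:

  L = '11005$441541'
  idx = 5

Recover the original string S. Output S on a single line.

LF mapping: 3 4 1 2 10 0 7 8 5 11 9 6
Walk LF starting at row 5, prepending L[row]:
  step 1: row=5, L[5]='$', prepend. Next row=LF[5]=0
  step 2: row=0, L[0]='1', prepend. Next row=LF[0]=3
  step 3: row=3, L[3]='0', prepend. Next row=LF[3]=2
  step 4: row=2, L[2]='0', prepend. Next row=LF[2]=1
  step 5: row=1, L[1]='1', prepend. Next row=LF[1]=4
  step 6: row=4, L[4]='5', prepend. Next row=LF[4]=10
  step 7: row=10, L[10]='4', prepend. Next row=LF[10]=9
  step 8: row=9, L[9]='5', prepend. Next row=LF[9]=11
  step 9: row=11, L[11]='1', prepend. Next row=LF[11]=6
  step 10: row=6, L[6]='4', prepend. Next row=LF[6]=7
  step 11: row=7, L[7]='4', prepend. Next row=LF[7]=8
  step 12: row=8, L[8]='1', prepend. Next row=LF[8]=5
Reversed output: 14415451001$

Answer: 14415451001$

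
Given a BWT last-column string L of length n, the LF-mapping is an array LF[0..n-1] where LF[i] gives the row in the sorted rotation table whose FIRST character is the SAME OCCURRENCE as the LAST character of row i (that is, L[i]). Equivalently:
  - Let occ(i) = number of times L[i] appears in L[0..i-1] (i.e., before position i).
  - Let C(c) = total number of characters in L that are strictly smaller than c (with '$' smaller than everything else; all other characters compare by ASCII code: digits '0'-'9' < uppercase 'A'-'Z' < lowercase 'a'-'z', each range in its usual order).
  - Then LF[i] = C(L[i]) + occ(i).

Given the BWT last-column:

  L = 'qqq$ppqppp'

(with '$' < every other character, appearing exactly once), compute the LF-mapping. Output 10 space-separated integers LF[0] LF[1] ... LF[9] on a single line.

Answer: 6 7 8 0 1 2 9 3 4 5

Derivation:
Char counts: '$':1, 'p':5, 'q':4
C (first-col start): C('$')=0, C('p')=1, C('q')=6
L[0]='q': occ=0, LF[0]=C('q')+0=6+0=6
L[1]='q': occ=1, LF[1]=C('q')+1=6+1=7
L[2]='q': occ=2, LF[2]=C('q')+2=6+2=8
L[3]='$': occ=0, LF[3]=C('$')+0=0+0=0
L[4]='p': occ=0, LF[4]=C('p')+0=1+0=1
L[5]='p': occ=1, LF[5]=C('p')+1=1+1=2
L[6]='q': occ=3, LF[6]=C('q')+3=6+3=9
L[7]='p': occ=2, LF[7]=C('p')+2=1+2=3
L[8]='p': occ=3, LF[8]=C('p')+3=1+3=4
L[9]='p': occ=4, LF[9]=C('p')+4=1+4=5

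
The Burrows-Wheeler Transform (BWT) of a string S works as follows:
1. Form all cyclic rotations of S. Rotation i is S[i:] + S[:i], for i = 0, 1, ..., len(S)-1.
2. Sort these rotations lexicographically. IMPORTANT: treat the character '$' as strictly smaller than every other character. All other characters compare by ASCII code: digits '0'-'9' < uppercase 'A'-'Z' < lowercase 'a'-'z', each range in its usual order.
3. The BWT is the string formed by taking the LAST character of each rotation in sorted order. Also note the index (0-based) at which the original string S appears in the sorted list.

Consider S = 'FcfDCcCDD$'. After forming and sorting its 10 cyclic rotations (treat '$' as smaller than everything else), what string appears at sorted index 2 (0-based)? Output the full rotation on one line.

Answer: CcCDD$FcfD

Derivation:
All 10 rotations (rotation i = S[i:]+S[:i]):
  rot[0] = FcfDCcCDD$
  rot[1] = cfDCcCDD$F
  rot[2] = fDCcCDD$Fc
  rot[3] = DCcCDD$Fcf
  rot[4] = CcCDD$FcfD
  rot[5] = cCDD$FcfDC
  rot[6] = CDD$FcfDCc
  rot[7] = DD$FcfDCcC
  rot[8] = D$FcfDCcCD
  rot[9] = $FcfDCcCDD
Sorted (with $ < everything):
  sorted[0] = $FcfDCcCDD
  sorted[1] = CDD$FcfDCc
  sorted[2] = CcCDD$FcfD
  sorted[3] = D$FcfDCcCD
  sorted[4] = DCcCDD$Fcf
  sorted[5] = DD$FcfDCcC
  sorted[6] = FcfDCcCDD$
  sorted[7] = cCDD$FcfDC
  sorted[8] = cfDCcCDD$F
  sorted[9] = fDCcCDD$Fc
sorted[2] = CcCDD$FcfD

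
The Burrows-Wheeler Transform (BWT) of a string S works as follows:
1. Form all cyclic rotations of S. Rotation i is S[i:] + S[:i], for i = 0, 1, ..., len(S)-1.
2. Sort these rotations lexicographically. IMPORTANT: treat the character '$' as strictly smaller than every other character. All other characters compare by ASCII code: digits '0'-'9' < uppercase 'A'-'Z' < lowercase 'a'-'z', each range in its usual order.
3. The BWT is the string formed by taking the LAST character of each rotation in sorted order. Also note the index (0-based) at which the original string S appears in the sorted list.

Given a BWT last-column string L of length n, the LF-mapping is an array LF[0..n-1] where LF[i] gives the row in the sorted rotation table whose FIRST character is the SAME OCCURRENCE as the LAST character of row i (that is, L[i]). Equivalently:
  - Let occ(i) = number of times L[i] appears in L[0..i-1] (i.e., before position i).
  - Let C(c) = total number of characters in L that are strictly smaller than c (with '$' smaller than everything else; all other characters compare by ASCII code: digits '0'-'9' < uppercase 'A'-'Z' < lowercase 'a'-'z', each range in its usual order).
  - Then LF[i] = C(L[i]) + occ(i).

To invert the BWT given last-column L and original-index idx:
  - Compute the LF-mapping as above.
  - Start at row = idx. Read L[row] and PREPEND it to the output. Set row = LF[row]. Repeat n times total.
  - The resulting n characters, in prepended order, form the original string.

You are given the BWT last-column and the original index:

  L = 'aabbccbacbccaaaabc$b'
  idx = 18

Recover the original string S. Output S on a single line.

LF mapping: 1 2 8 9 14 15 10 3 16 11 17 18 4 5 6 7 12 19 0 13
Walk LF starting at row 18, prepending L[row]:
  step 1: row=18, L[18]='$', prepend. Next row=LF[18]=0
  step 2: row=0, L[0]='a', prepend. Next row=LF[0]=1
  step 3: row=1, L[1]='a', prepend. Next row=LF[1]=2
  step 4: row=2, L[2]='b', prepend. Next row=LF[2]=8
  step 5: row=8, L[8]='c', prepend. Next row=LF[8]=16
  step 6: row=16, L[16]='b', prepend. Next row=LF[16]=12
  step 7: row=12, L[12]='a', prepend. Next row=LF[12]=4
  step 8: row=4, L[4]='c', prepend. Next row=LF[4]=14
  step 9: row=14, L[14]='a', prepend. Next row=LF[14]=6
  step 10: row=6, L[6]='b', prepend. Next row=LF[6]=10
  step 11: row=10, L[10]='c', prepend. Next row=LF[10]=17
  step 12: row=17, L[17]='c', prepend. Next row=LF[17]=19
  step 13: row=19, L[19]='b', prepend. Next row=LF[19]=13
  step 14: row=13, L[13]='a', prepend. Next row=LF[13]=5
  step 15: row=5, L[5]='c', prepend. Next row=LF[5]=15
  step 16: row=15, L[15]='a', prepend. Next row=LF[15]=7
  step 17: row=7, L[7]='a', prepend. Next row=LF[7]=3
  step 18: row=3, L[3]='b', prepend. Next row=LF[3]=9
  step 19: row=9, L[9]='b', prepend. Next row=LF[9]=11
  step 20: row=11, L[11]='c', prepend. Next row=LF[11]=18
Reversed output: cbbaacabccbacabcbaa$

Answer: cbbaacabccbacabcbaa$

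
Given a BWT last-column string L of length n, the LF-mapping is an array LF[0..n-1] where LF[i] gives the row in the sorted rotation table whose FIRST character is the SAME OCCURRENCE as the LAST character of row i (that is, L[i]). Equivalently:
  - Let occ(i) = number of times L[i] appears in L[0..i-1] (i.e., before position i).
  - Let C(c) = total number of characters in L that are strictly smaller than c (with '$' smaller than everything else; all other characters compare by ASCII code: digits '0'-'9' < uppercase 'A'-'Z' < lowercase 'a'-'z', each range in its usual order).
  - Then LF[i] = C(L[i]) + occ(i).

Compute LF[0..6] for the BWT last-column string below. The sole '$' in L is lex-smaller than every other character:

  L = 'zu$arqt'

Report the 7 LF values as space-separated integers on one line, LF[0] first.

Char counts: '$':1, 'a':1, 'q':1, 'r':1, 't':1, 'u':1, 'z':1
C (first-col start): C('$')=0, C('a')=1, C('q')=2, C('r')=3, C('t')=4, C('u')=5, C('z')=6
L[0]='z': occ=0, LF[0]=C('z')+0=6+0=6
L[1]='u': occ=0, LF[1]=C('u')+0=5+0=5
L[2]='$': occ=0, LF[2]=C('$')+0=0+0=0
L[3]='a': occ=0, LF[3]=C('a')+0=1+0=1
L[4]='r': occ=0, LF[4]=C('r')+0=3+0=3
L[5]='q': occ=0, LF[5]=C('q')+0=2+0=2
L[6]='t': occ=0, LF[6]=C('t')+0=4+0=4

Answer: 6 5 0 1 3 2 4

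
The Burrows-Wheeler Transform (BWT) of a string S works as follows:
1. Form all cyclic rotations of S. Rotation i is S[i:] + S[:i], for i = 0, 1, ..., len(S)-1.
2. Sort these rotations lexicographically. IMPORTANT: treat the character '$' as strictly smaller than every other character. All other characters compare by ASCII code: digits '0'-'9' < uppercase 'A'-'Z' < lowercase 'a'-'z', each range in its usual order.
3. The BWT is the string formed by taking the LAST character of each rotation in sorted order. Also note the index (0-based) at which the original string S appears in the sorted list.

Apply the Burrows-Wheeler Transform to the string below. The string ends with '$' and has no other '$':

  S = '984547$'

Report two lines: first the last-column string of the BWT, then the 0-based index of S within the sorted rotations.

Answer: 785449$
6

Derivation:
All 7 rotations (rotation i = S[i:]+S[:i]):
  rot[0] = 984547$
  rot[1] = 84547$9
  rot[2] = 4547$98
  rot[3] = 547$984
  rot[4] = 47$9845
  rot[5] = 7$98454
  rot[6] = $984547
Sorted (with $ < everything):
  sorted[0] = $984547  (last char: '7')
  sorted[1] = 4547$98  (last char: '8')
  sorted[2] = 47$9845  (last char: '5')
  sorted[3] = 547$984  (last char: '4')
  sorted[4] = 7$98454  (last char: '4')
  sorted[5] = 84547$9  (last char: '9')
  sorted[6] = 984547$  (last char: '$')
Last column: 785449$
Original string S is at sorted index 6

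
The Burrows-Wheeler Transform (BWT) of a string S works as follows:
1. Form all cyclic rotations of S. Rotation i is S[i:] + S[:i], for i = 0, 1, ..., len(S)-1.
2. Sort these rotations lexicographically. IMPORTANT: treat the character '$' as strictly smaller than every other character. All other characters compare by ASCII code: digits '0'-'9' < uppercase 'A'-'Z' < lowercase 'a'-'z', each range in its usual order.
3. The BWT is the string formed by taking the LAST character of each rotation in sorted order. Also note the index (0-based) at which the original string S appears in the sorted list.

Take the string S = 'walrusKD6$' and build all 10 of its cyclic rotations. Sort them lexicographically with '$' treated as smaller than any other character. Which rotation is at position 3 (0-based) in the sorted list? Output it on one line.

Answer: KD6$walrus

Derivation:
All 10 rotations (rotation i = S[i:]+S[:i]):
  rot[0] = walrusKD6$
  rot[1] = alrusKD6$w
  rot[2] = lrusKD6$wa
  rot[3] = rusKD6$wal
  rot[4] = usKD6$walr
  rot[5] = sKD6$walru
  rot[6] = KD6$walrus
  rot[7] = D6$walrusK
  rot[8] = 6$walrusKD
  rot[9] = $walrusKD6
Sorted (with $ < everything):
  sorted[0] = $walrusKD6
  sorted[1] = 6$walrusKD
  sorted[2] = D6$walrusK
  sorted[3] = KD6$walrus
  sorted[4] = alrusKD6$w
  sorted[5] = lrusKD6$wa
  sorted[6] = rusKD6$wal
  sorted[7] = sKD6$walru
  sorted[8] = usKD6$walr
  sorted[9] = walrusKD6$
sorted[3] = KD6$walrus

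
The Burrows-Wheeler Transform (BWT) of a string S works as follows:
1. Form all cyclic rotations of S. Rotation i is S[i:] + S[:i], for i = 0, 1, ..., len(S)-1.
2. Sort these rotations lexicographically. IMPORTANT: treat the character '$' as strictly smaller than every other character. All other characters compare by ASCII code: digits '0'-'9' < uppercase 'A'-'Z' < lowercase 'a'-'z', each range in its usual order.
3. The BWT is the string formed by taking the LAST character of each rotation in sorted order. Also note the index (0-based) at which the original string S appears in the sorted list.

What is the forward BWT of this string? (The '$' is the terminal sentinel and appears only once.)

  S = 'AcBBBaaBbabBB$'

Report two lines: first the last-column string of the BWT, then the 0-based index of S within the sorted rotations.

Answer: B$BbcBBaaBbaBA
1

Derivation:
All 14 rotations (rotation i = S[i:]+S[:i]):
  rot[0] = AcBBBaaBbabBB$
  rot[1] = cBBBaaBbabBB$A
  rot[2] = BBBaaBbabBB$Ac
  rot[3] = BBaaBbabBB$AcB
  rot[4] = BaaBbabBB$AcBB
  rot[5] = aaBbabBB$AcBBB
  rot[6] = aBbabBB$AcBBBa
  rot[7] = BbabBB$AcBBBaa
  rot[8] = babBB$AcBBBaaB
  rot[9] = abBB$AcBBBaaBb
  rot[10] = bBB$AcBBBaaBba
  rot[11] = BB$AcBBBaaBbab
  rot[12] = B$AcBBBaaBbabB
  rot[13] = $AcBBBaaBbabBB
Sorted (with $ < everything):
  sorted[0] = $AcBBBaaBbabBB  (last char: 'B')
  sorted[1] = AcBBBaaBbabBB$  (last char: '$')
  sorted[2] = B$AcBBBaaBbabB  (last char: 'B')
  sorted[3] = BB$AcBBBaaBbab  (last char: 'b')
  sorted[4] = BBBaaBbabBB$Ac  (last char: 'c')
  sorted[5] = BBaaBbabBB$AcB  (last char: 'B')
  sorted[6] = BaaBbabBB$AcBB  (last char: 'B')
  sorted[7] = BbabBB$AcBBBaa  (last char: 'a')
  sorted[8] = aBbabBB$AcBBBa  (last char: 'a')
  sorted[9] = aaBbabBB$AcBBB  (last char: 'B')
  sorted[10] = abBB$AcBBBaaBb  (last char: 'b')
  sorted[11] = bBB$AcBBBaaBba  (last char: 'a')
  sorted[12] = babBB$AcBBBaaB  (last char: 'B')
  sorted[13] = cBBBaaBbabBB$A  (last char: 'A')
Last column: B$BbcBBaaBbaBA
Original string S is at sorted index 1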